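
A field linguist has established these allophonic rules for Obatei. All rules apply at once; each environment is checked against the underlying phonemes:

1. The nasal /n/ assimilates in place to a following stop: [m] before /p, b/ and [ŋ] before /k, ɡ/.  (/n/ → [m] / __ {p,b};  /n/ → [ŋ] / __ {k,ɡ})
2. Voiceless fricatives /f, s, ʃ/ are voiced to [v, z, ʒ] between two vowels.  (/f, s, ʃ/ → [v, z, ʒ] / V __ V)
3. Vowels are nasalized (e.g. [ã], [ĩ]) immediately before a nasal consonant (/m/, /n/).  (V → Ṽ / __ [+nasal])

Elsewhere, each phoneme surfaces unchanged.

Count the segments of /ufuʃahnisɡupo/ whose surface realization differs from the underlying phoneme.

2

Segments that undergo a rule: /f/ → [v] (rule 2); /ʃ/ → [ʒ] (rule 2).
All other segments surface unchanged.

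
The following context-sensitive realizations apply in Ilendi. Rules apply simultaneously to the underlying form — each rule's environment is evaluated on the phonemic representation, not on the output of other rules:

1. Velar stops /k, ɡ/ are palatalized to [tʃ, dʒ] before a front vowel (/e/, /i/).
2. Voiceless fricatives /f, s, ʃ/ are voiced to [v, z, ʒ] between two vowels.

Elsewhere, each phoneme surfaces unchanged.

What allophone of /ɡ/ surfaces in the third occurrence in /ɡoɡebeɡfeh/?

[ɡ]

/ɡ/ — between /e/ and /f/; rule 1 does not apply here → [ɡ].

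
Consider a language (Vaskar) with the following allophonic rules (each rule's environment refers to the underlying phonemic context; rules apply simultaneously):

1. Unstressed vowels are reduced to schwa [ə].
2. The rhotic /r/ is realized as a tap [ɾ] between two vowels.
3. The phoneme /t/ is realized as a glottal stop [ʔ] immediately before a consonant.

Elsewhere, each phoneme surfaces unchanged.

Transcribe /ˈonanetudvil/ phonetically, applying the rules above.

/o/ (word-initial) is in the target of rule 1 but the environment (in an unstressed syllable) is not met → [o].
/n/ stays [n].
/a/ meets the environment for rule 1 (in an unstressed syllable) → [ə].
/n/ (between /a/ and /e/): no rule targets it → [n].
/e/ meets the environment for rule 1 (in an unstressed syllable) → [ə].
/t/ (between /e/ and /u/): rule 3 targets it, but not immediately before a consonant → unchanged [t].
/u/ meets the environment for rule 1 (in an unstressed syllable) → [ə].
/d/ — not in any rule's target class → [d].
/v/ (between /d/ and /i/): no rule targets it → [v].
/i/ — between /v/ and /l/, in an unstressed syllable — surfaces as [ə] (rule 1).
/l/ stays [l].

[ˈonənətədvəl]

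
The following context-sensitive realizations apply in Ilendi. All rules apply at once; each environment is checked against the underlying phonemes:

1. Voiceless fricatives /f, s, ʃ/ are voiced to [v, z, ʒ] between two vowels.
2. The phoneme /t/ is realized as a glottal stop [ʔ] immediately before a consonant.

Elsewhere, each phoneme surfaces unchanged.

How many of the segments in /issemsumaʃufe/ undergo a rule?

2

Segments that undergo a rule: /ʃ/ → [ʒ] (rule 1); /f/ → [v] (rule 1).
All other segments surface unchanged.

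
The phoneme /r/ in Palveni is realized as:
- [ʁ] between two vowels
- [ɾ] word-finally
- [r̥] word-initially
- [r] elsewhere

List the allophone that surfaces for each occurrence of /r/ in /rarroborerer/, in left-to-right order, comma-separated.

Occurrence 1 (position 1): word-initially → [r̥].
Occurrence 2 (position 3): no conditioning environment matches → elsewhere allophone [r].
Occurrence 3 (position 4): no conditioning environment matches → elsewhere allophone [r].
Occurrence 4 (position 8): between two vowels → [ʁ].
Occurrence 5 (position 10): between two vowels → [ʁ].
Occurrence 6 (position 12): word-finally → [ɾ].

[r̥], [r], [r], [ʁ], [ʁ], [ɾ]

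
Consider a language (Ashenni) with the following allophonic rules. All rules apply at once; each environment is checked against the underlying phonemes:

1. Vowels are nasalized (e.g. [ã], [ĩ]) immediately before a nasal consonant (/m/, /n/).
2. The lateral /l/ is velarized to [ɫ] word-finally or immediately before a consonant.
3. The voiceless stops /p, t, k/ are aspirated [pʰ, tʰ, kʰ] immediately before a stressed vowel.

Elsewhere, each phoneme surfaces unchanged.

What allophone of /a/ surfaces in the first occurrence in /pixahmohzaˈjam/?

/a/ (between /x/ and /h/) fails the environment for rule 1, so it stays [a].

[a]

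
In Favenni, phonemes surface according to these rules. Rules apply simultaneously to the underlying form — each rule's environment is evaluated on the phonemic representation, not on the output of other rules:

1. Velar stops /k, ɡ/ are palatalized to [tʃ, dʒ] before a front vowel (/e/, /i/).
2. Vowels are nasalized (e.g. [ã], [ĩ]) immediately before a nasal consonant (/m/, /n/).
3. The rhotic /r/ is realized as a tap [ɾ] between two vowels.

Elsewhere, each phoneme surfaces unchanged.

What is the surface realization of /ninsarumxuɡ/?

/n/ (word-initial) is unaffected → [n].
Rule 2 applies to /i/ (between /n/ and /n/: before a nasal consonant) → [ĩ].
/n/ (between /i/ and /s/): no rule targets it → [n].
/s/ (between /n/ and /a/) is unaffected → [s].
/a/ (between /s/ and /r/) fails the environment for rule 2, so it stays [a].
/r/ (between /a/ and /u/): between two vowels, so rule 3 applies → [ɾ].
/u/ (between /r/ and /m/) occurs before a nasal consonant → [ũ] by rule 2.
/m/ stays [m].
/x/ stays [x].
/u/ (between /x/ and /ɡ/) is in the target of rule 2 but the environment (before a nasal consonant) is not met → [u].
/ɡ/ (word-final) fails the environment for rule 1, so it stays [ɡ].

[nĩnsaɾũmxuɡ]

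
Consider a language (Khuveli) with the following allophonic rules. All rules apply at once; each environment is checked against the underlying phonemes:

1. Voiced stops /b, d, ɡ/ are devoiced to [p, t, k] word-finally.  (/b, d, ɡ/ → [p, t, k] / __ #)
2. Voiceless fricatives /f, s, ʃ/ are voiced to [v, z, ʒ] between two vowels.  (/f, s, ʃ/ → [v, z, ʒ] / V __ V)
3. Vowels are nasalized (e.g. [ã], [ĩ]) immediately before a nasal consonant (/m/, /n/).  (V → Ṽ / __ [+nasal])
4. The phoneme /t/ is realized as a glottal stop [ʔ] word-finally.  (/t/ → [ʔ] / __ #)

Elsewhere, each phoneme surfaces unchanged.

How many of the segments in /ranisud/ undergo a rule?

Segments that undergo a rule: /a/ → [ã] (rule 3); /s/ → [z] (rule 2); /d/ → [t] (rule 1).
All other segments surface unchanged.

3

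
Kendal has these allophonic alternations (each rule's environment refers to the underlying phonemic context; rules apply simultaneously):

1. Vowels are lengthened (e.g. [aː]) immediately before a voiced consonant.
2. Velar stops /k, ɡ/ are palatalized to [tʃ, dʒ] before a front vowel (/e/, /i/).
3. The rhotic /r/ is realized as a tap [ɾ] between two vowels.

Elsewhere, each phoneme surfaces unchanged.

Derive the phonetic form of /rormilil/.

/r/ (word-initial): rule 3 targets it, but not between two vowels → unchanged [r].
/o/ (between /r/ and /r/) occurs before a voiced consonant → [oː] by rule 1.
/r/ (between /o/ and /m/): rule 3 targets it, but not between two vowels → unchanged [r].
/m/ stays [m].
/i/ meets the environment for rule 1 (before a voiced consonant) → [iː].
/l/ (between /i/ and /i/) is unaffected → [l].
/i/ meets the environment for rule 1 (before a voiced consonant) → [iː].
/l/ (word-final) is unaffected → [l].

[roːrmiːliːl]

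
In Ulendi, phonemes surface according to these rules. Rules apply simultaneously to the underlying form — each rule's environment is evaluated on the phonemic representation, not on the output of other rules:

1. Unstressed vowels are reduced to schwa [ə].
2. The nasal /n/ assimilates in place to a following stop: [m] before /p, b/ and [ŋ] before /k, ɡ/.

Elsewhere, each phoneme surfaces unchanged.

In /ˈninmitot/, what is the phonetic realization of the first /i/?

/i/ — between /n/ and /n/; rule 1 does not apply here → [i].

[i]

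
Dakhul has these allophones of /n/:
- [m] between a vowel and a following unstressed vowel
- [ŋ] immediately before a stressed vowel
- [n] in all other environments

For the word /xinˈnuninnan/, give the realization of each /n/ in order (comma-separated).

[n], [ŋ], [m], [n], [n], [n]

Occurrence 1 (position 3): no conditioning environment matches → elsewhere allophone [n].
Occurrence 2 (position 4): immediately before a stressed vowel → [ŋ].
Occurrence 3 (position 6): between a vowel and a following unstressed vowel → [m].
Occurrence 4 (position 8): no conditioning environment matches → elsewhere allophone [n].
Occurrence 5 (position 9): no conditioning environment matches → elsewhere allophone [n].
Occurrence 6 (position 11): no conditioning environment matches → elsewhere allophone [n].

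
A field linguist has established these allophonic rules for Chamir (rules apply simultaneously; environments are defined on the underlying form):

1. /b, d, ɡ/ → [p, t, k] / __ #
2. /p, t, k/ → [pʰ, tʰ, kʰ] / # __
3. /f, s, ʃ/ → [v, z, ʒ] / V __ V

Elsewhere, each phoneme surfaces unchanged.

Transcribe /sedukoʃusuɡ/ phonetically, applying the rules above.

/s/ — word-initial; rule 3 does not apply here → [s].
/e/ — not in any rule's target class → [e].
/d/ (between /e/ and /u/) fails the environment for rule 1, so it stays [d].
/u/ (between /d/ and /k/): no rule targets it → [u].
/k/ — between /u/ and /o/; rule 2 does not apply here → [k].
/o/ (between /k/ and /ʃ/) is unaffected → [o].
/ʃ/ meets the environment for rule 3 (between two vowels) → [ʒ].
/u/ stays [u].
Rule 3 applies to /s/ (between /u/ and /u/: between two vowels) → [z].
/u/ (between /s/ and /ɡ/) is unaffected → [u].
/ɡ/ — word-final, word-finally — surfaces as [k] (rule 1).

[sedukoʒuzuk]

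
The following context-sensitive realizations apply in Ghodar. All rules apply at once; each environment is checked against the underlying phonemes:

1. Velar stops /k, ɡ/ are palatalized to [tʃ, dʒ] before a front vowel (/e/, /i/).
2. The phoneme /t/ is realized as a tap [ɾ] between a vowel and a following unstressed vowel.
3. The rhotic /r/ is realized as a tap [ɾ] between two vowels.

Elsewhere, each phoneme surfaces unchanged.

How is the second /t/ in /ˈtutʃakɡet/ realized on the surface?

[t]

/t/ (between /u/ and /ʃ/): rule 2 targets it, but not between a vowel and a following unstressed vowel → unchanged [t].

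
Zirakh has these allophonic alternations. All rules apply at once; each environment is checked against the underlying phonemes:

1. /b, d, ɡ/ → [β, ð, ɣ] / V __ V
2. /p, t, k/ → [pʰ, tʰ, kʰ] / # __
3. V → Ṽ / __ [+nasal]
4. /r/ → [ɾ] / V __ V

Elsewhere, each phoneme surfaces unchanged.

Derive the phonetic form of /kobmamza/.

/k/ (word-initial): word-initially, so rule 2 applies → [kʰ].
/o/ — between /k/ and /b/; rule 3 does not apply here → [o].
/b/ (between /o/ and /m/) is in the target of rule 1 but the environment (between two vowels) is not met → [b].
/m/ (between /b/ and /a/): no rule targets it → [m].
Rule 3 applies to /a/ (between /m/ and /m/: before a nasal consonant) → [ã].
/m/ (between /a/ and /z/) is unaffected → [m].
/z/ stays [z].
/a/ (word-final) is in the target of rule 3 but the environment (before a nasal consonant) is not met → [a].

[kʰobmãmza]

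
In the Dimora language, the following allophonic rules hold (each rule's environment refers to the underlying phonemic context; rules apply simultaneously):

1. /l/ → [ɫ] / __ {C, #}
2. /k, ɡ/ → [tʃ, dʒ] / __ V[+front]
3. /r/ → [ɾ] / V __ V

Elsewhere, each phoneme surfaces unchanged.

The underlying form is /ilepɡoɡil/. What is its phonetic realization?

/i/ (word-initial): no rule targets it → [i].
/l/ (between /i/ and /e/) is in the target of rule 1 but the environment (word-finally or immediately before a consonant) is not met → [l].
/e/ (between /l/ and /p/) is unaffected → [e].
/p/ (between /e/ and /ɡ/) is unaffected → [p].
/ɡ/ (between /p/ and /o/) fails the environment for rule 2, so it stays [ɡ].
/o/ (between /ɡ/ and /ɡ/): no rule targets it → [o].
/ɡ/ (between /o/ and /i/) occurs before a front vowel → [dʒ] by rule 2.
/i/ (between /ɡ/ and /l/) is unaffected → [i].
/l/ — word-final, word-finally or immediately before a consonant — surfaces as [ɫ] (rule 1).

[ilepɡodʒiɫ]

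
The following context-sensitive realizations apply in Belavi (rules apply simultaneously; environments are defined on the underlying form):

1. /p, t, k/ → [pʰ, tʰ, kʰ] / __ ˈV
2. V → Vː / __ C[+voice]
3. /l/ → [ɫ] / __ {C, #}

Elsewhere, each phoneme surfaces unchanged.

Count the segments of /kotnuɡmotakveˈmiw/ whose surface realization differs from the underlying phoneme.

3

Segments that undergo a rule: /u/ → [uː] (rule 2); /e/ → [eː] (rule 2); /i/ → [iː] (rule 2).
All other segments surface unchanged.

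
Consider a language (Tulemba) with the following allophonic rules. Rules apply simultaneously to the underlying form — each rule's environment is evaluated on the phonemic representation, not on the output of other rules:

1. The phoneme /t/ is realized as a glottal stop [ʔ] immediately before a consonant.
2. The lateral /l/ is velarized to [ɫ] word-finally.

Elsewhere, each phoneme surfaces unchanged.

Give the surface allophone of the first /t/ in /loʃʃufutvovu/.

[ʔ]

/t/ meets the environment for rule 1 (immediately before a consonant) → [ʔ].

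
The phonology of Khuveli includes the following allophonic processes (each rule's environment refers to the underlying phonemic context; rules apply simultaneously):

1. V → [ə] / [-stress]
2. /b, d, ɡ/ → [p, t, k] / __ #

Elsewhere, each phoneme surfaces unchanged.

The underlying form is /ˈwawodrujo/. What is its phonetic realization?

[ˈwawədrəjə]

/w/ stays [w].
/a/ (between /w/ and /w/) is in the target of rule 1 but the environment (in an unstressed syllable) is not met → [a].
/w/ (between /a/ and /o/): no rule targets it → [w].
/o/ meets the environment for rule 1 (in an unstressed syllable) → [ə].
/d/ (between /o/ and /r/): rule 2 targets it, but not word-finally → unchanged [d].
/r/ — not in any rule's target class → [r].
Rule 1 applies to /u/ (between /r/ and /j/: in an unstressed syllable) → [ə].
/j/ — not in any rule's target class → [j].
/o/ meets the environment for rule 1 (in an unstressed syllable) → [ə].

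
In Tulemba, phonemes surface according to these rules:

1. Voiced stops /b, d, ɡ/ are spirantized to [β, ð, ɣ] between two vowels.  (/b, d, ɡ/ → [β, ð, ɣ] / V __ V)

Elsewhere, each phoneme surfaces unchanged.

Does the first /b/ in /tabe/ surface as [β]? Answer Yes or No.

Rule 1 applies to /b/ (between /a/ and /e/: between two vowels) → [β].
The actual realization is [β], which matches [β].

Yes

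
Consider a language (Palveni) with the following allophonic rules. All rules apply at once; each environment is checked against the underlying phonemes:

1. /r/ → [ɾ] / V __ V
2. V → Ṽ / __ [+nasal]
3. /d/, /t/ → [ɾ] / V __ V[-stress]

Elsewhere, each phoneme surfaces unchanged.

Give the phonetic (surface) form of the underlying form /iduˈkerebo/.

/i/ — word-initial; rule 2 does not apply here → [i].
/d/ meets the environment for rule 3 (between a vowel and a following unstressed vowel) → [ɾ].
/u/ (between /d/ and /k/) fails the environment for rule 2, so it stays [u].
/e/ (between /k/ and /r/): rule 2 targets it, but not before a nasal consonant → unchanged [e].
/r/ (between /e/ and /e/) occurs between two vowels → [ɾ] by rule 1.
/e/ — between /r/ and /b/; rule 2 does not apply here → [e].
/o/ (word-final) is in the target of rule 2 but the environment (before a nasal consonant) is not met → [o].

[iɾuˈkeɾebo]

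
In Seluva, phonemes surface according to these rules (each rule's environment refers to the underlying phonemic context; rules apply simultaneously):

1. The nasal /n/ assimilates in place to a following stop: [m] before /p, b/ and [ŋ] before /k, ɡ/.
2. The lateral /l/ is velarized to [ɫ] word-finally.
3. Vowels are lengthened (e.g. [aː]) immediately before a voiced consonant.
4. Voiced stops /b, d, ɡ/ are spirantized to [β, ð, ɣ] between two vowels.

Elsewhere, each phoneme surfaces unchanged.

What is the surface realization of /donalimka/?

[doːnaːliːmka]

/d/ (word-initial) is in the target of rule 4 but the environment (between two vowels) is not met → [d].
/o/ meets the environment for rule 3 (before a voiced consonant) → [oː].
/n/ (between /o/ and /a/) fails the environment for rule 1, so it stays [n].
Rule 3 applies to /a/ (between /n/ and /l/: before a voiced consonant) → [aː].
/l/ (between /a/ and /i/) is in the target of rule 2 but the environment (word-finally) is not met → [l].
/i/ meets the environment for rule 3 (before a voiced consonant) → [iː].
/a/ (word-final) is in the target of rule 3 but the environment (before a voiced consonant) is not met → [a].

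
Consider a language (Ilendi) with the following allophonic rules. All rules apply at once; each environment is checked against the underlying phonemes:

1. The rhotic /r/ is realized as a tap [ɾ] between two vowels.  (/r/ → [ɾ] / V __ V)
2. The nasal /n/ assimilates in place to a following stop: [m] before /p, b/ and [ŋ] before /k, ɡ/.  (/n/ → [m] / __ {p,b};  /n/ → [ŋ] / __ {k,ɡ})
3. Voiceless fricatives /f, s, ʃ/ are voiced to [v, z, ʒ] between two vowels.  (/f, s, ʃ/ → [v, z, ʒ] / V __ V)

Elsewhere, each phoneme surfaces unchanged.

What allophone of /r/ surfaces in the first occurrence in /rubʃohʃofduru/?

/r/ (word-initial) fails the environment for rule 1, so it stays [r].

[r]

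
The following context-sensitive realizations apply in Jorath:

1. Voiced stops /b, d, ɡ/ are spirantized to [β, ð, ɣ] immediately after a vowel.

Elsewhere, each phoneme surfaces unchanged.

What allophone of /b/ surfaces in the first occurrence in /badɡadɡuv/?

/b/ (word-initial) is in the target of rule 1 but the environment (immediately after a vowel) is not met → [b].

[b]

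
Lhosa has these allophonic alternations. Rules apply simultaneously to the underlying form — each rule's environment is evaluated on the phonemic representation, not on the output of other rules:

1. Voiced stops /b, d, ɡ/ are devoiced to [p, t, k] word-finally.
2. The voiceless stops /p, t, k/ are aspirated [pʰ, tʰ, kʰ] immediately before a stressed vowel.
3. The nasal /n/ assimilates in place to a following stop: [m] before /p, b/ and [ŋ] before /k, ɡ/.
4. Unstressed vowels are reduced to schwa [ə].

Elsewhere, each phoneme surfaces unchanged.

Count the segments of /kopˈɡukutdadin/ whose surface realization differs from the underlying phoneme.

4

Segments that undergo a rule: /o/ → [ə] (rule 4); /u/ → [ə] (rule 4); /a/ → [ə] (rule 4); /i/ → [ə] (rule 4).
All other segments surface unchanged.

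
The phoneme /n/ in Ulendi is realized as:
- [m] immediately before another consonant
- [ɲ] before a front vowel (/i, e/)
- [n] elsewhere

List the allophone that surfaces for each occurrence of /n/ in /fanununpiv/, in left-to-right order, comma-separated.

Occurrence 1 (position 3): no conditioning environment matches → elsewhere allophone [n].
Occurrence 2 (position 5): no conditioning environment matches → elsewhere allophone [n].
Occurrence 3 (position 7): immediately before another consonant → [m].

[n], [n], [m]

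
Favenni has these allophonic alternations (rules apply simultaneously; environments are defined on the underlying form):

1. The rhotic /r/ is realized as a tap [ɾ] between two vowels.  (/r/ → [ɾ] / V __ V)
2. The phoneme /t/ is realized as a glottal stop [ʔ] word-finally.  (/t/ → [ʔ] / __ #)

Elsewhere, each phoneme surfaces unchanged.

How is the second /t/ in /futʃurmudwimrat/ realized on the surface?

Rule 2 applies to /t/ (word-final: word-finally) → [ʔ].

[ʔ]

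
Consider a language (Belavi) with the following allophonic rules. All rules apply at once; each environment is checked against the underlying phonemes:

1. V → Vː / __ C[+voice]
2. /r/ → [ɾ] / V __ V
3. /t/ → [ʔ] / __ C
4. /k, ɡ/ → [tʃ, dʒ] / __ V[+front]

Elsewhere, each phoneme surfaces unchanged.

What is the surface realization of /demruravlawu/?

/d/ stays [d].
Rule 1 applies to /e/ (between /d/ and /m/: before a voiced consonant) → [eː].
/m/ (between /e/ and /r/) is unaffected → [m].
/r/ (between /m/ and /u/): rule 2 targets it, but not between two vowels → unchanged [r].
/u/ — between /r/ and /r/, before a voiced consonant — surfaces as [uː] (rule 1).
/r/ (between /u/ and /a/): between two vowels, so rule 2 applies → [ɾ].
/a/ (between /r/ and /v/) occurs before a voiced consonant → [aː] by rule 1.
/v/ (between /a/ and /l/) is unaffected → [v].
/l/ — not in any rule's target class → [l].
/a/ (between /l/ and /w/) occurs before a voiced consonant → [aː] by rule 1.
/w/ (between /a/ and /u/): no rule targets it → [w].
/u/ (word-final): rule 1 targets it, but not before a voiced consonant → unchanged [u].

[deːmruːɾaːvlaːwu]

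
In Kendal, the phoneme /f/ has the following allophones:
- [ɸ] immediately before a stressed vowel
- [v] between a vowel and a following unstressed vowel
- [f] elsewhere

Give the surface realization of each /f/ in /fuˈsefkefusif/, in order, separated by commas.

[f], [f], [v], [f]

Occurrence 1 (position 1): no conditioning environment matches → elsewhere allophone [f].
Occurrence 2 (position 5): no conditioning environment matches → elsewhere allophone [f].
Occurrence 3 (position 8): between a vowel and a following unstressed vowel → [v].
Occurrence 4 (position 12): no conditioning environment matches → elsewhere allophone [f].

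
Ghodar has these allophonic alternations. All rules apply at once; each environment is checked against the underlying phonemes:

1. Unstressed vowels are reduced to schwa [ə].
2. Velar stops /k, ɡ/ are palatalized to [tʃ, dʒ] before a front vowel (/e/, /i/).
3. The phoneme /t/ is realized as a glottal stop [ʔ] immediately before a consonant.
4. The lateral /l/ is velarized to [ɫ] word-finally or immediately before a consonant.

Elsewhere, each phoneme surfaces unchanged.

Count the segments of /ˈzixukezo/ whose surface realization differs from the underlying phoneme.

Segments that undergo a rule: /u/ → [ə] (rule 1); /k/ → [tʃ] (rule 2); /e/ → [ə] (rule 1); /o/ → [ə] (rule 1).
All other segments surface unchanged.

4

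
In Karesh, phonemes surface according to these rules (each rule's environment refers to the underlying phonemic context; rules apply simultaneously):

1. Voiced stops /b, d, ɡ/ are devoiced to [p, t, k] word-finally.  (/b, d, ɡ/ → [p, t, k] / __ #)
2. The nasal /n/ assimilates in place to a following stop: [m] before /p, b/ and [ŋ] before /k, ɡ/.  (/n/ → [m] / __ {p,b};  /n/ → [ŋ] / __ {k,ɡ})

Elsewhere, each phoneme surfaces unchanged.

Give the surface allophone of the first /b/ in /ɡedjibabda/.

[b]

/b/ (between /i/ and /a/) is in the target of rule 1 but the environment (word-finally) is not met → [b].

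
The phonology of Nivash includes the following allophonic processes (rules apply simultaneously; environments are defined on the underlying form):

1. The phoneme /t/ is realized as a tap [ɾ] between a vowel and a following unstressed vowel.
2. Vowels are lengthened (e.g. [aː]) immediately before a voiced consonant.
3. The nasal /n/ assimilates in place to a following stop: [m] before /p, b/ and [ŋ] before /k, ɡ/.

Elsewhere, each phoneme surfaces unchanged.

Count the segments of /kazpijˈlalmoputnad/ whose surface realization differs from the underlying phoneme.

Segments that undergo a rule: /a/ → [aː] (rule 2); /i/ → [iː] (rule 2); /a/ → [aː] (rule 2); /a/ → [aː] (rule 2).
All other segments surface unchanged.

4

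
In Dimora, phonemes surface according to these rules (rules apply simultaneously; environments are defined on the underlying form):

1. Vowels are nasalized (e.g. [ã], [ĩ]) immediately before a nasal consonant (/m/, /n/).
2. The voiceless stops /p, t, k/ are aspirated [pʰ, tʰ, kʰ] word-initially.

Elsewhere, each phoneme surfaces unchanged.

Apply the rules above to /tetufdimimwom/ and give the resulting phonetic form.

Rule 2 applies to /t/ (word-initial: word-initially) → [tʰ].
/e/ (between /t/ and /t/) is in the target of rule 1 but the environment (before a nasal consonant) is not met → [e].
/t/ — between /e/ and /u/; rule 2 does not apply here → [t].
/u/ — between /t/ and /f/; rule 1 does not apply here → [u].
/f/ (between /u/ and /d/): no rule targets it → [f].
/d/ (between /f/ and /i/) is unaffected → [d].
Rule 1 applies to /i/ (between /d/ and /m/: before a nasal consonant) → [ĩ].
/m/ — not in any rule's target class → [m].
/i/ (between /m/ and /m/) occurs before a nasal consonant → [ĩ] by rule 1.
/m/ — not in any rule's target class → [m].
/w/ (between /m/ and /o/) is unaffected → [w].
/o/ meets the environment for rule 1 (before a nasal consonant) → [õ].
/m/ stays [m].

[tʰetufdĩmĩmwõm]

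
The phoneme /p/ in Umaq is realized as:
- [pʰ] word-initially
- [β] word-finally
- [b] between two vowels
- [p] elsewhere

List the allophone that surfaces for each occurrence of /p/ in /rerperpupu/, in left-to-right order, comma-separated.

Occurrence 1 (position 4): no conditioning environment matches → elsewhere allophone [p].
Occurrence 2 (position 7): no conditioning environment matches → elsewhere allophone [p].
Occurrence 3 (position 9): between two vowels → [b].

[p], [p], [b]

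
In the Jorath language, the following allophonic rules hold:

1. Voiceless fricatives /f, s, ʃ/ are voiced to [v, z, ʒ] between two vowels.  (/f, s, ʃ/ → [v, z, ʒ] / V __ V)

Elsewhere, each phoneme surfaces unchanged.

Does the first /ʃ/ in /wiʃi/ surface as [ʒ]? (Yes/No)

Yes

/ʃ/ meets the environment for rule 1 (between two vowels) → [ʒ].
The actual realization is [ʒ], which matches [ʒ].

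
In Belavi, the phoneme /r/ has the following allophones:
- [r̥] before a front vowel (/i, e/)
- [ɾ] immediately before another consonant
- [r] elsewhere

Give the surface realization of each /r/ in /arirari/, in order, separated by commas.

Occurrence 1 (position 2): before a front vowel (/i, e/) → [r̥].
Occurrence 2 (position 4): no conditioning environment matches → elsewhere allophone [r].
Occurrence 3 (position 6): before a front vowel (/i, e/) → [r̥].

[r̥], [r], [r̥]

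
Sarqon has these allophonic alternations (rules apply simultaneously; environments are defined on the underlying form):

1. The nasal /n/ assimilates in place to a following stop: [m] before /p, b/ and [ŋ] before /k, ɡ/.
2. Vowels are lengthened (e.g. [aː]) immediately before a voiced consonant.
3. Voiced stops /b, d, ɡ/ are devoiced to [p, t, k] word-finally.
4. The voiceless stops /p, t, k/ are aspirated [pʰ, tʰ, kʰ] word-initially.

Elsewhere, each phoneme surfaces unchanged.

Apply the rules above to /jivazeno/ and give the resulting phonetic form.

/j/ stays [j].
/i/ — between /j/ and /v/, before a voiced consonant — surfaces as [iː] (rule 2).
/v/ (between /i/ and /a/) is unaffected → [v].
/a/ — between /v/ and /z/, before a voiced consonant — surfaces as [aː] (rule 2).
/z/ stays [z].
Rule 2 applies to /e/ (between /z/ and /n/: before a voiced consonant) → [eː].
/n/ (between /e/ and /o/) fails the environment for rule 1, so it stays [n].
/o/ (word-final) is in the target of rule 2 but the environment (before a voiced consonant) is not met → [o].

[jiːvaːzeːno]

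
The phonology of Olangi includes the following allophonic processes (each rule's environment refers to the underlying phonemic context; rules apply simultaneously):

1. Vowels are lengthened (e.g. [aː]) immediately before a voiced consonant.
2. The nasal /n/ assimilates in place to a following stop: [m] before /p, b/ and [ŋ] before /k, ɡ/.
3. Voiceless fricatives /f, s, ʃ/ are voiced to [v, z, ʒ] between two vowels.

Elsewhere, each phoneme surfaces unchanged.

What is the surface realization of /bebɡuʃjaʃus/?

[beːbɡuʃjaʒus]

/b/ — not in any rule's target class → [b].
/e/ (between /b/ and /b/) occurs before a voiced consonant → [eː] by rule 1.
/b/ (between /e/ and /ɡ/) is unaffected → [b].
/ɡ/ — not in any rule's target class → [ɡ].
/u/ (between /ɡ/ and /ʃ/) is in the target of rule 1 but the environment (before a voiced consonant) is not met → [u].
/ʃ/ (between /u/ and /j/) fails the environment for rule 3, so it stays [ʃ].
/j/ (between /ʃ/ and /a/) is unaffected → [j].
/a/ — between /j/ and /ʃ/; rule 1 does not apply here → [a].
/ʃ/ — between /a/ and /u/, between two vowels — surfaces as [ʒ] (rule 3).
/u/ (between /ʃ/ and /s/): rule 1 targets it, but not before a voiced consonant → unchanged [u].
/s/ — word-final; rule 3 does not apply here → [s].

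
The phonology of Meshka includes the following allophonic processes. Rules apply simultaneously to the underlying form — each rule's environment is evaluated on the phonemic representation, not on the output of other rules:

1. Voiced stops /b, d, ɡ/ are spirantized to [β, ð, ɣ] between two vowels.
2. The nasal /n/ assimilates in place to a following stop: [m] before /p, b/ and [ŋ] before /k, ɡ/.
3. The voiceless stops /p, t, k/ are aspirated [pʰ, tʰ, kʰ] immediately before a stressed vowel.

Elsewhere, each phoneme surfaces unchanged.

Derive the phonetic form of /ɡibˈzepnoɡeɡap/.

/ɡ/ (word-initial): rule 1 targets it, but not between two vowels → unchanged [ɡ].
/b/ — between /i/ and /z/; rule 1 does not apply here → [b].
/p/ — between /e/ and /n/; rule 3 does not apply here → [p].
/n/ (between /p/ and /o/) is in the target of rule 2 but the environment (before a labial or velar stop) is not met → [n].
/ɡ/ (between /o/ and /e/) occurs between two vowels → [ɣ] by rule 1.
/ɡ/ (between /e/ and /a/): between two vowels, so rule 1 applies → [ɣ].
/p/ (word-final): rule 3 targets it, but not immediately before a stressed vowel → unchanged [p].

[ɡibˈzepnoɣeɣap]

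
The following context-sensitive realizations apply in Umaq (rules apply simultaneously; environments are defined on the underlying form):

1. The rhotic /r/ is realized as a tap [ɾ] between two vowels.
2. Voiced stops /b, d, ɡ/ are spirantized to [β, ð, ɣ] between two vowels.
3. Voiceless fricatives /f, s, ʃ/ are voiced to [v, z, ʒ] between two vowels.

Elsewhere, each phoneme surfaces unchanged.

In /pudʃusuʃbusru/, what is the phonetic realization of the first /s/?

/s/ (between /u/ and /u/): between two vowels, so rule 3 applies → [z].

[z]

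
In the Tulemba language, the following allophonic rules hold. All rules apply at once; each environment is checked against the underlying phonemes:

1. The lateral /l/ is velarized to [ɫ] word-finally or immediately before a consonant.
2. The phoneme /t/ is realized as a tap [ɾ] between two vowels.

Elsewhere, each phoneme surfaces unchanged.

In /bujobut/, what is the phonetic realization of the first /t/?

/t/ (word-final) is in the target of rule 2 but the environment (between two vowels) is not met → [t].

[t]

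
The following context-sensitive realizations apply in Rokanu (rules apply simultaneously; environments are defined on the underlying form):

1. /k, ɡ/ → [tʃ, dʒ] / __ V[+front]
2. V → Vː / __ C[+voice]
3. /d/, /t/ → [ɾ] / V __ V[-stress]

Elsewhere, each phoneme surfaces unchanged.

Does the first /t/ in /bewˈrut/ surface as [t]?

Yes

/t/ (word-final) is in the target of rule 3 but the environment (between a vowel and a following unstressed vowel) is not met → [t].
The actual realization is [t], which matches [t].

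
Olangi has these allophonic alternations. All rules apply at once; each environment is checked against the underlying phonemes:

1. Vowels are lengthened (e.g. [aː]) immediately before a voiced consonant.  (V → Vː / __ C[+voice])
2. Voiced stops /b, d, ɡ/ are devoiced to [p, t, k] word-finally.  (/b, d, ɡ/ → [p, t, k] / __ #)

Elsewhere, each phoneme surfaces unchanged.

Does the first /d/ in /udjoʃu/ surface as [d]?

Yes

/d/ (between /u/ and /j/) fails the environment for rule 2, so it stays [d].
The actual realization is [d], which matches [d].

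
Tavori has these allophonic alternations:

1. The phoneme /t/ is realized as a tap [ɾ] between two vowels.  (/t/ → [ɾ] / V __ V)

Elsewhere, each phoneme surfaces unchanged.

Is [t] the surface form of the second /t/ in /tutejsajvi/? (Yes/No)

/t/ (between /u/ and /e/) occurs between two vowels → [ɾ] by rule 1.
The actual realization is [ɾ], not [t].

No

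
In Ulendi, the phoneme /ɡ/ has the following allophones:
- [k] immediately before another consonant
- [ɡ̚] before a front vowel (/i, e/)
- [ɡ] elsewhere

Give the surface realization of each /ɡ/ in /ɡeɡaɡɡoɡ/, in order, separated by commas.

Occurrence 1 (position 1): before a front vowel (/i, e/) → [ɡ̚].
Occurrence 2 (position 3): no conditioning environment matches → elsewhere allophone [ɡ].
Occurrence 3 (position 5): immediately before another consonant → [k].
Occurrence 4 (position 6): no conditioning environment matches → elsewhere allophone [ɡ].
Occurrence 5 (position 8): no conditioning environment matches → elsewhere allophone [ɡ].

[ɡ̚], [ɡ], [k], [ɡ], [ɡ]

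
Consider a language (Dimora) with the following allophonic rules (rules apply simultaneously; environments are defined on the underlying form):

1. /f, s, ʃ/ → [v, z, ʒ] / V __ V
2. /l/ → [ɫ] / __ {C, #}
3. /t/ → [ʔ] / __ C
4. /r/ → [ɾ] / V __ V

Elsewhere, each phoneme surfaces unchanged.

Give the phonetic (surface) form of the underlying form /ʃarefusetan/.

/ʃ/ (word-initial): rule 1 targets it, but not between two vowels → unchanged [ʃ].
/a/ — not in any rule's target class → [a].
/r/ meets the environment for rule 4 (between two vowels) → [ɾ].
/e/ (between /r/ and /f/): no rule targets it → [e].
Rule 1 applies to /f/ (between /e/ and /u/: between two vowels) → [v].
/u/ (between /f/ and /s/) is unaffected → [u].
/s/ meets the environment for rule 1 (between two vowels) → [z].
/e/ — not in any rule's target class → [e].
/t/ (between /e/ and /a/) fails the environment for rule 3, so it stays [t].
/a/ stays [a].
/n/ (word-final) is unaffected → [n].

[ʃaɾevuzetan]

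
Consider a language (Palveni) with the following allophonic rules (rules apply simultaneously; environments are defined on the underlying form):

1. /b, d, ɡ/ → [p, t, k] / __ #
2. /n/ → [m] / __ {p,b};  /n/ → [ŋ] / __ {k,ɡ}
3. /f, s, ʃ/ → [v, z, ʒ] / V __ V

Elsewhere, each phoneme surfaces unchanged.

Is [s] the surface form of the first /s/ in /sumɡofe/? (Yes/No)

Yes

/s/ — word-initial; rule 3 does not apply here → [s].
The actual realization is [s], which matches [s].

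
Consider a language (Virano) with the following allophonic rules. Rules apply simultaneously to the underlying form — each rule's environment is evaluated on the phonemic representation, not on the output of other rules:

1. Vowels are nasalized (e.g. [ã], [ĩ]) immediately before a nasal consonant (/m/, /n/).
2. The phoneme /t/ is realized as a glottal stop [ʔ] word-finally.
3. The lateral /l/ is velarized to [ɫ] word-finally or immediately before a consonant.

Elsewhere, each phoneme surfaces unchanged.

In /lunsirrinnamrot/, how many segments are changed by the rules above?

4

Segments that undergo a rule: /u/ → [ũ] (rule 1); /i/ → [ĩ] (rule 1); /a/ → [ã] (rule 1); /t/ → [ʔ] (rule 2).
All other segments surface unchanged.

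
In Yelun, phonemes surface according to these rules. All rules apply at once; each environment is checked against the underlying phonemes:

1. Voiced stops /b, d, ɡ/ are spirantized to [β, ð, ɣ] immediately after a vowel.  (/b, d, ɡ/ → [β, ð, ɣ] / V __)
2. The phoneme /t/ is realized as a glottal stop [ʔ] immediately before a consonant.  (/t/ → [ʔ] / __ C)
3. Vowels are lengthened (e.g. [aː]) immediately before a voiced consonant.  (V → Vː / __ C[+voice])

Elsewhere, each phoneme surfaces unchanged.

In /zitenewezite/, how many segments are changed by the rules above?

Segments that undergo a rule: /e/ → [eː] (rule 3); /e/ → [eː] (rule 3); /e/ → [eː] (rule 3).
All other segments surface unchanged.

3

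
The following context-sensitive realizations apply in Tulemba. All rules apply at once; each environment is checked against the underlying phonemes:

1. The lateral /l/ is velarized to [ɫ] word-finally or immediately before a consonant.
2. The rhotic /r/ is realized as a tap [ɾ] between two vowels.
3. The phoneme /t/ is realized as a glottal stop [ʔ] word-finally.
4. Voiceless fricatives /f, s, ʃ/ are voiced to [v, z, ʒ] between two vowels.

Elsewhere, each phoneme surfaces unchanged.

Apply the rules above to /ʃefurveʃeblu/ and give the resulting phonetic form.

/ʃ/ — word-initial; rule 4 does not apply here → [ʃ].
/f/ (between /e/ and /u/): between two vowels, so rule 4 applies → [v].
/r/ (between /u/ and /v/): rule 2 targets it, but not between two vowels → unchanged [r].
/ʃ/ (between /e/ and /e/) occurs between two vowels → [ʒ] by rule 4.
/l/ (between /b/ and /u/) fails the environment for rule 1, so it stays [l].

[ʃevurveʒeblu]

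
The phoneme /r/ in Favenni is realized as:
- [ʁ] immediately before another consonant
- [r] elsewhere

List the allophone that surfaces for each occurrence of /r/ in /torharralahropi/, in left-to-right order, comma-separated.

[ʁ], [ʁ], [r], [r]

Occurrence 1 (position 3): immediately before another consonant → [ʁ].
Occurrence 2 (position 6): immediately before another consonant → [ʁ].
Occurrence 3 (position 7): no conditioning environment matches → elsewhere allophone [r].
Occurrence 4 (position 12): no conditioning environment matches → elsewhere allophone [r].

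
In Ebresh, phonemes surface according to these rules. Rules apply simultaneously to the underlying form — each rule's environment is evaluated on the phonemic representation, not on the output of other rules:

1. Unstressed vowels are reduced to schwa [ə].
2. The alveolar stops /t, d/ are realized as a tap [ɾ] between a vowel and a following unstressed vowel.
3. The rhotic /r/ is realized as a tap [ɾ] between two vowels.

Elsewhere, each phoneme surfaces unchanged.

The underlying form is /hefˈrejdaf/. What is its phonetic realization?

[həfˈrejdəf]

/h/ (word-initial) is unaffected → [h].
/e/ — between /h/ and /f/, in an unstressed syllable — surfaces as [ə] (rule 1).
/f/ stays [f].
/r/ (between /f/ and /e/) is in the target of rule 3 but the environment (between two vowels) is not met → [r].
/e/ (between /r/ and /j/) fails the environment for rule 1, so it stays [e].
/j/ stays [j].
/d/ (between /j/ and /a/) fails the environment for rule 2, so it stays [d].
/a/ (between /d/ and /f/) occurs in an unstressed syllable → [ə] by rule 1.
/f/ — not in any rule's target class → [f].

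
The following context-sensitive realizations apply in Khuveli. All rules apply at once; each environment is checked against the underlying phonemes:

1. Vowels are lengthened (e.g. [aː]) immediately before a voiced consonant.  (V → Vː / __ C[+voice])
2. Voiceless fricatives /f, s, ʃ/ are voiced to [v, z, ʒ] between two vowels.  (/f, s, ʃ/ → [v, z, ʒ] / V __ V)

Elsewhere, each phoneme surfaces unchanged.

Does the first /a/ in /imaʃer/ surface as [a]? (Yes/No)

Yes

/a/ — between /m/ and /ʃ/; rule 1 does not apply here → [a].
The actual realization is [a], which matches [a].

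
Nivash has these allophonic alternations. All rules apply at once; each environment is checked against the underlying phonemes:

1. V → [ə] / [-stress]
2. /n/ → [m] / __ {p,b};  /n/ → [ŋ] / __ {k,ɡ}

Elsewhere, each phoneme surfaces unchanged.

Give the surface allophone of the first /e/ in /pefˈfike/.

[ə]

Rule 1 applies to /e/ (between /p/ and /f/: in an unstressed syllable) → [ə].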